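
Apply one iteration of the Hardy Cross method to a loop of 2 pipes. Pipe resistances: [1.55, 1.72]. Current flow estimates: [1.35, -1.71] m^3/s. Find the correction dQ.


Numerator terms (r*Q*|Q|): 1.55*1.35*|1.35| = 2.8249; 1.72*-1.71*|-1.71| = -5.0295.
Sum of numerator = -2.2046.
Denominator terms (r*|Q|): 1.55*|1.35| = 2.0925; 1.72*|-1.71| = 2.9412.
2 * sum of denominator = 2 * 5.0337 = 10.0674.
dQ = --2.2046 / 10.0674 = 0.219 m^3/s.

0.219


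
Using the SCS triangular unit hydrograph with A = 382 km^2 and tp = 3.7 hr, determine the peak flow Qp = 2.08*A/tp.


SCS formula: Qp = 2.08 * A / tp.
Qp = 2.08 * 382 / 3.7
   = 794.56 / 3.7
   = 214.75 m^3/s per cm.

214.75


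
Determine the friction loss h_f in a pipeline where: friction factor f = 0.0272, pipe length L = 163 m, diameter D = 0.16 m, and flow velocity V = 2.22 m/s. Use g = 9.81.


Darcy-Weisbach equation: h_f = f * (L/D) * V^2/(2g).
f * L/D = 0.0272 * 163/0.16 = 27.71.
V^2/(2g) = 2.22^2 / (2*9.81) = 4.9284 / 19.62 = 0.2512 m.
h_f = 27.71 * 0.2512 = 6.961 m.

6.961


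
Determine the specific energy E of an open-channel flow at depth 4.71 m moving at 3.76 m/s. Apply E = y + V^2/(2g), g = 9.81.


Specific energy E = y + V^2/(2g).
Velocity head = V^2/(2g) = 3.76^2 / (2*9.81) = 14.1376 / 19.62 = 0.7206 m.
E = 4.71 + 0.7206 = 5.4306 m.

5.4306


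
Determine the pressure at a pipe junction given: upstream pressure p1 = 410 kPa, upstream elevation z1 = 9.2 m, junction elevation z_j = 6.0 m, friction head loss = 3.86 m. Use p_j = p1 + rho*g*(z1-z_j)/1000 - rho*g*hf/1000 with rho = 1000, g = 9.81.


Junction pressure: p_j = p1 + rho*g*(z1 - z_j)/1000 - rho*g*hf/1000.
Elevation term = 1000*9.81*(9.2 - 6.0)/1000 = 31.392 kPa.
Friction term = 1000*9.81*3.86/1000 = 37.867 kPa.
p_j = 410 + 31.392 - 37.867 = 403.53 kPa.

403.53


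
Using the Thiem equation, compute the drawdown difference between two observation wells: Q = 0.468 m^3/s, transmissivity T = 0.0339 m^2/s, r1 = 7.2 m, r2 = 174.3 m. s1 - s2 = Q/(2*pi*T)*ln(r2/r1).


Thiem equation: s1 - s2 = Q/(2*pi*T) * ln(r2/r1).
ln(r2/r1) = ln(174.3/7.2) = 3.1867.
Q/(2*pi*T) = 0.468 / (2*pi*0.0339) = 0.468 / 0.213 = 2.1972.
s1 - s2 = 2.1972 * 3.1867 = 7.0018 m.

7.0018


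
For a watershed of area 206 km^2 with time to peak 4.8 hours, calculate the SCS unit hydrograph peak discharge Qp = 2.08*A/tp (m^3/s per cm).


SCS formula: Qp = 2.08 * A / tp.
Qp = 2.08 * 206 / 4.8
   = 428.48 / 4.8
   = 89.27 m^3/s per cm.

89.27


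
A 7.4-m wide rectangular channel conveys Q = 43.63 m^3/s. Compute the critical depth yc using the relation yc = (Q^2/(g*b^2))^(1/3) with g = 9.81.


Using yc = (Q^2 / (g * b^2))^(1/3):
Q^2 = 43.63^2 = 1903.58.
g * b^2 = 9.81 * 7.4^2 = 9.81 * 54.76 = 537.2.
Q^2 / (g*b^2) = 1903.58 / 537.2 = 3.5435.
yc = 3.5435^(1/3) = 1.5246 m.

1.5246


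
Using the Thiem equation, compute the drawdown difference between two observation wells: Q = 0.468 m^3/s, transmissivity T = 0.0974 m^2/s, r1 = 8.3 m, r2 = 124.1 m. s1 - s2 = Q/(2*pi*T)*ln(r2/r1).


Thiem equation: s1 - s2 = Q/(2*pi*T) * ln(r2/r1).
ln(r2/r1) = ln(124.1/8.3) = 2.7048.
Q/(2*pi*T) = 0.468 / (2*pi*0.0974) = 0.468 / 0.612 = 0.7647.
s1 - s2 = 0.7647 * 2.7048 = 2.0685 m.

2.0685


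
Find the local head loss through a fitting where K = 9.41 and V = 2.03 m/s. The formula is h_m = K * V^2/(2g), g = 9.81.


Minor loss formula: h_m = K * V^2/(2g).
V^2 = 2.03^2 = 4.1209.
V^2/(2g) = 4.1209 / 19.62 = 0.21 m.
h_m = 9.41 * 0.21 = 1.9764 m.

1.9764


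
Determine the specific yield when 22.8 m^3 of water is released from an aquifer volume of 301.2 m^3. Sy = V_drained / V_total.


Specific yield Sy = Volume drained / Total volume.
Sy = 22.8 / 301.2
   = 0.0757.

0.0757


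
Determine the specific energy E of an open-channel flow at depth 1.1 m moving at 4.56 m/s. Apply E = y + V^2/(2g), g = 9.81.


Specific energy E = y + V^2/(2g).
Velocity head = V^2/(2g) = 4.56^2 / (2*9.81) = 20.7936 / 19.62 = 1.0598 m.
E = 1.1 + 1.0598 = 2.1598 m.

2.1598


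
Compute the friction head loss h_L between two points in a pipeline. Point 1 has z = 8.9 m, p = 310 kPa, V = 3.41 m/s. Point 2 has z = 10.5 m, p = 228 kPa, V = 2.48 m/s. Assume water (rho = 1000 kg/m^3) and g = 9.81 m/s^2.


Total head at each section: H = z + p/(rho*g) + V^2/(2g).
H1 = 8.9 + 310*1000/(1000*9.81) + 3.41^2/(2*9.81)
   = 8.9 + 31.6 + 0.5927
   = 41.093 m.
H2 = 10.5 + 228*1000/(1000*9.81) + 2.48^2/(2*9.81)
   = 10.5 + 23.242 + 0.3135
   = 34.055 m.
h_L = H1 - H2 = 41.093 - 34.055 = 7.038 m.

7.038


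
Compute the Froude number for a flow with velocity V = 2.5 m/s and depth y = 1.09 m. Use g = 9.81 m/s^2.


The Froude number is defined as Fr = V / sqrt(g*y).
g*y = 9.81 * 1.09 = 10.6929.
sqrt(g*y) = sqrt(10.6929) = 3.27.
Fr = 2.5 / 3.27 = 0.7645.

0.7645


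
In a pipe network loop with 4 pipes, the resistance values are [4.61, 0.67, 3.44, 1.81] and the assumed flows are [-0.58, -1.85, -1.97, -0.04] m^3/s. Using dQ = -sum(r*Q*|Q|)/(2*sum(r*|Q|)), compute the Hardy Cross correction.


Numerator terms (r*Q*|Q|): 4.61*-0.58*|-0.58| = -1.5508; 0.67*-1.85*|-1.85| = -2.2931; 3.44*-1.97*|-1.97| = -13.3503; 1.81*-0.04*|-0.04| = -0.0029.
Sum of numerator = -17.1971.
Denominator terms (r*|Q|): 4.61*|-0.58| = 2.6738; 0.67*|-1.85| = 1.2395; 3.44*|-1.97| = 6.7768; 1.81*|-0.04| = 0.0724.
2 * sum of denominator = 2 * 10.7625 = 21.525.
dQ = --17.1971 / 21.525 = 0.7989 m^3/s.

0.7989


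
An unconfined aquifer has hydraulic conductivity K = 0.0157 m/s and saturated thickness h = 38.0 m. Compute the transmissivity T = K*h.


Transmissivity is defined as T = K * h.
T = 0.0157 * 38.0
  = 0.5966 m^2/s.

0.5966


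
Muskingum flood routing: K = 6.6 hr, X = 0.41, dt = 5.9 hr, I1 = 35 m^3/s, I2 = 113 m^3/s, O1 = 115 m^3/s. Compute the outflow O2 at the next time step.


Muskingum coefficients:
denom = 2*K*(1-X) + dt = 2*6.6*(1-0.41) + 5.9 = 13.688.
C0 = (dt - 2*K*X)/denom = (5.9 - 2*6.6*0.41)/13.688 = 0.0357.
C1 = (dt + 2*K*X)/denom = (5.9 + 2*6.6*0.41)/13.688 = 0.8264.
C2 = (2*K*(1-X) - dt)/denom = 0.1379.
O2 = C0*I2 + C1*I1 + C2*O1
   = 0.0357*113 + 0.8264*35 + 0.1379*115
   = 48.82 m^3/s.

48.82


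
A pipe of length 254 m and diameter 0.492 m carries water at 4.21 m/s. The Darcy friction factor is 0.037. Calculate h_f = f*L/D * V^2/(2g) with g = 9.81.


Darcy-Weisbach equation: h_f = f * (L/D) * V^2/(2g).
f * L/D = 0.037 * 254/0.492 = 19.1016.
V^2/(2g) = 4.21^2 / (2*9.81) = 17.7241 / 19.62 = 0.9034 m.
h_f = 19.1016 * 0.9034 = 17.256 m.

17.256


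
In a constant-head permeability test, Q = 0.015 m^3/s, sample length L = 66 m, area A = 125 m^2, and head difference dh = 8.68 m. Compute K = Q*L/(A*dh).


From K = Q*L / (A*dh):
Numerator: Q*L = 0.015 * 66 = 0.99.
Denominator: A*dh = 125 * 8.68 = 1085.0.
K = 0.99 / 1085.0 = 0.000912 m/s.

0.000912


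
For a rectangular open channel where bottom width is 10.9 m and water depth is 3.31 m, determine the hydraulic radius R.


For a rectangular section:
Flow area A = b * y = 10.9 * 3.31 = 36.08 m^2.
Wetted perimeter P = b + 2y = 10.9 + 2*3.31 = 17.52 m.
Hydraulic radius R = A/P = 36.08 / 17.52 = 2.0593 m.

2.0593


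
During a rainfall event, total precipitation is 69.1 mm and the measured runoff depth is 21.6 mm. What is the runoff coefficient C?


The runoff coefficient C = runoff depth / rainfall depth.
C = 21.6 / 69.1
  = 0.3126.

0.3126


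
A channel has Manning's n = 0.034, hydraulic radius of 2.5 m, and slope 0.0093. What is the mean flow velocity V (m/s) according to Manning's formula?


Manning's equation gives V = (1/n) * R^(2/3) * S^(1/2).
First, compute R^(2/3) = 2.5^(2/3) = 1.842.
Next, S^(1/2) = 0.0093^(1/2) = 0.096437.
Then 1/n = 1/0.034 = 29.41.
V = 29.41 * 1.842 * 0.096437 = 5.2246 m/s.

5.2246


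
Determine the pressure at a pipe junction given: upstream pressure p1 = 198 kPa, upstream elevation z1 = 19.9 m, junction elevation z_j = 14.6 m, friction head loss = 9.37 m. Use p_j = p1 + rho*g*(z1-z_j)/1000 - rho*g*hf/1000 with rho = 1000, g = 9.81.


Junction pressure: p_j = p1 + rho*g*(z1 - z_j)/1000 - rho*g*hf/1000.
Elevation term = 1000*9.81*(19.9 - 14.6)/1000 = 51.993 kPa.
Friction term = 1000*9.81*9.37/1000 = 91.92 kPa.
p_j = 198 + 51.993 - 91.92 = 158.07 kPa.

158.07


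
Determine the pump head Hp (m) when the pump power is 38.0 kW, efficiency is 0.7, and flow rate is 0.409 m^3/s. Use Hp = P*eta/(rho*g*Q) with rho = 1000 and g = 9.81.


Pump head formula: Hp = P * eta / (rho * g * Q).
Numerator: P * eta = 38.0 * 1000 * 0.7 = 26600.0 W.
Denominator: rho * g * Q = 1000 * 9.81 * 0.409 = 4012.29.
Hp = 26600.0 / 4012.29 = 6.63 m.

6.63


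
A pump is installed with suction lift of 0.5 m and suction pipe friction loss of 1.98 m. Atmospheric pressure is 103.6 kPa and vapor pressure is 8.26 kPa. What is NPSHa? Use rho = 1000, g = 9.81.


NPSHa = p_atm/(rho*g) - z_s - hf_s - p_vap/(rho*g).
p_atm/(rho*g) = 103.6*1000 / (1000*9.81) = 10.561 m.
p_vap/(rho*g) = 8.26*1000 / (1000*9.81) = 0.842 m.
NPSHa = 10.561 - 0.5 - 1.98 - 0.842
      = 7.24 m.

7.24


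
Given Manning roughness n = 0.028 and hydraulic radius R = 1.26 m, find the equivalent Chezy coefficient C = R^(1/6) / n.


The Chezy coefficient relates to Manning's n through C = R^(1/6) / n.
R^(1/6) = 1.26^(1/6) = 1.03927.
C = 1.03927 / 0.028 = 37.12 m^(1/2)/s.

37.12


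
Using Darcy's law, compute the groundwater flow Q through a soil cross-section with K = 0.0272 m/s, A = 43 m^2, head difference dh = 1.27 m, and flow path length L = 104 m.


Darcy's law: Q = K * A * i, where i = dh/L.
Hydraulic gradient i = 1.27 / 104 = 0.012212.
Q = 0.0272 * 43 * 0.012212
  = 0.0143 m^3/s.

0.0143


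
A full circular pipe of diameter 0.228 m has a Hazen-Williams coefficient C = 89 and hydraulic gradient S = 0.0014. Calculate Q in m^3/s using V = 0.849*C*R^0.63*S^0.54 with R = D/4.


For a full circular pipe, R = D/4 = 0.228/4 = 0.057 m.
V = 0.849 * 89 * 0.057^0.63 * 0.0014^0.54
  = 0.849 * 89 * 0.164513 * 0.028768
  = 0.3576 m/s.
Pipe area A = pi*D^2/4 = pi*0.228^2/4 = 0.0408 m^2.
Q = A * V = 0.0408 * 0.3576 = 0.0146 m^3/s.

0.0146


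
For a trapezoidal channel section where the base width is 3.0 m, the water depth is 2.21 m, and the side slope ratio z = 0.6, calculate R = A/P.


For a trapezoidal section with side slope z:
A = (b + z*y)*y = (3.0 + 0.6*2.21)*2.21 = 9.56 m^2.
P = b + 2*y*sqrt(1 + z^2) = 3.0 + 2*2.21*sqrt(1 + 0.6^2) = 8.155 m.
R = A/P = 9.56 / 8.155 = 1.1724 m.

1.1724


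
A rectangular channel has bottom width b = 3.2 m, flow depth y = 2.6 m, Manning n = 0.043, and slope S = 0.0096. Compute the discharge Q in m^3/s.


For a rectangular channel, the cross-sectional area A = b * y = 3.2 * 2.6 = 8.32 m^2.
The wetted perimeter P = b + 2y = 3.2 + 2*2.6 = 8.4 m.
Hydraulic radius R = A/P = 8.32/8.4 = 0.9905 m.
Velocity V = (1/n)*R^(2/3)*S^(1/2) = (1/0.043)*0.9905^(2/3)*0.0096^(1/2) = 2.2641 m/s.
Discharge Q = A * V = 8.32 * 2.2641 = 18.837 m^3/s.

18.837


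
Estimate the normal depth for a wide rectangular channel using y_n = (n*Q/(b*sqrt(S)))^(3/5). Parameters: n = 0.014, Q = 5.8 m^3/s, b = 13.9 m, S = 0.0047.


We use the wide-channel approximation y_n = (n*Q/(b*sqrt(S)))^(3/5).
sqrt(S) = sqrt(0.0047) = 0.068557.
Numerator: n*Q = 0.014 * 5.8 = 0.0812.
Denominator: b*sqrt(S) = 13.9 * 0.068557 = 0.952942.
arg = 0.0852.
y_n = 0.0852^(3/5) = 0.2282 m.

0.2282


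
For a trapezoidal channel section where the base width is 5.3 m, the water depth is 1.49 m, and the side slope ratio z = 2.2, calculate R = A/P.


For a trapezoidal section with side slope z:
A = (b + z*y)*y = (5.3 + 2.2*1.49)*1.49 = 12.781 m^2.
P = b + 2*y*sqrt(1 + z^2) = 5.3 + 2*1.49*sqrt(1 + 2.2^2) = 12.501 m.
R = A/P = 12.781 / 12.501 = 1.0224 m.

1.0224


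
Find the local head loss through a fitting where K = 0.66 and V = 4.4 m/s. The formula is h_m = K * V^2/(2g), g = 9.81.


Minor loss formula: h_m = K * V^2/(2g).
V^2 = 4.4^2 = 19.36.
V^2/(2g) = 19.36 / 19.62 = 0.9867 m.
h_m = 0.66 * 0.9867 = 0.6513 m.

0.6513


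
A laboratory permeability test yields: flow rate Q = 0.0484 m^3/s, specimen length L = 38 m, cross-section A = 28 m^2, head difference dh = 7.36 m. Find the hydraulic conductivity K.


From K = Q*L / (A*dh):
Numerator: Q*L = 0.0484 * 38 = 1.8392.
Denominator: A*dh = 28 * 7.36 = 206.08.
K = 1.8392 / 206.08 = 0.008925 m/s.

0.008925


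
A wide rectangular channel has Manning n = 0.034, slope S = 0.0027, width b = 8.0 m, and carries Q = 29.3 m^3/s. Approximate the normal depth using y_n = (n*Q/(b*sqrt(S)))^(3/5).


We use the wide-channel approximation y_n = (n*Q/(b*sqrt(S)))^(3/5).
sqrt(S) = sqrt(0.0027) = 0.051962.
Numerator: n*Q = 0.034 * 29.3 = 0.9962.
Denominator: b*sqrt(S) = 8.0 * 0.051962 = 0.415696.
arg = 2.3965.
y_n = 2.3965^(3/5) = 1.6894 m.

1.6894


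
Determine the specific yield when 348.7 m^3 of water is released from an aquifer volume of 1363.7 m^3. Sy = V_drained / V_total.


Specific yield Sy = Volume drained / Total volume.
Sy = 348.7 / 1363.7
   = 0.2557.

0.2557


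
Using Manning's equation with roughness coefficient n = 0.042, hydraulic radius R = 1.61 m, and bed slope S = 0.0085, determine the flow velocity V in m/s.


Manning's equation gives V = (1/n) * R^(2/3) * S^(1/2).
First, compute R^(2/3) = 1.61^(2/3) = 1.3737.
Next, S^(1/2) = 0.0085^(1/2) = 0.092195.
Then 1/n = 1/0.042 = 23.81.
V = 23.81 * 1.3737 * 0.092195 = 3.0154 m/s.

3.0154


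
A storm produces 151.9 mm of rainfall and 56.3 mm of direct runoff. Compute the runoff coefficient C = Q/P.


The runoff coefficient C = runoff depth / rainfall depth.
C = 56.3 / 151.9
  = 0.3706.

0.3706


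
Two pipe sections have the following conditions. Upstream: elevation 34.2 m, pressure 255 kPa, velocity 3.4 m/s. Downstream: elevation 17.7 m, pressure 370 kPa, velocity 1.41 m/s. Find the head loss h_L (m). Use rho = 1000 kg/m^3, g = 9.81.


Total head at each section: H = z + p/(rho*g) + V^2/(2g).
H1 = 34.2 + 255*1000/(1000*9.81) + 3.4^2/(2*9.81)
   = 34.2 + 25.994 + 0.5892
   = 60.783 m.
H2 = 17.7 + 370*1000/(1000*9.81) + 1.41^2/(2*9.81)
   = 17.7 + 37.717 + 0.1013
   = 55.518 m.
h_L = H1 - H2 = 60.783 - 55.518 = 5.265 m.

5.265


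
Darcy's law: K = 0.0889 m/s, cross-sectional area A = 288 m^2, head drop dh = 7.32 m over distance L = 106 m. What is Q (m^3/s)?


Darcy's law: Q = K * A * i, where i = dh/L.
Hydraulic gradient i = 7.32 / 106 = 0.069057.
Q = 0.0889 * 288 * 0.069057
  = 1.7681 m^3/s.

1.7681


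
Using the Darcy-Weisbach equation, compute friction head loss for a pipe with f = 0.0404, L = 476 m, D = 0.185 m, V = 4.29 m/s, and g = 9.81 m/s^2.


Darcy-Weisbach equation: h_f = f * (L/D) * V^2/(2g).
f * L/D = 0.0404 * 476/0.185 = 103.9481.
V^2/(2g) = 4.29^2 / (2*9.81) = 18.4041 / 19.62 = 0.938 m.
h_f = 103.9481 * 0.938 = 97.506 m.

97.506


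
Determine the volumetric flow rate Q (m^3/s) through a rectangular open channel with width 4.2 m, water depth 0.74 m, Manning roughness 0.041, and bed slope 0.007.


For a rectangular channel, the cross-sectional area A = b * y = 4.2 * 0.74 = 3.11 m^2.
The wetted perimeter P = b + 2y = 4.2 + 2*0.74 = 5.68 m.
Hydraulic radius R = A/P = 3.11/5.68 = 0.5472 m.
Velocity V = (1/n)*R^(2/3)*S^(1/2) = (1/0.041)*0.5472^(2/3)*0.007^(1/2) = 1.3652 m/s.
Discharge Q = A * V = 3.11 * 1.3652 = 4.243 m^3/s.

4.243


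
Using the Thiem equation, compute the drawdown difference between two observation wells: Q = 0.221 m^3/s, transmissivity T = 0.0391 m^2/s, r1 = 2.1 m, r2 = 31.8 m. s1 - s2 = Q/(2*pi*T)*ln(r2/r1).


Thiem equation: s1 - s2 = Q/(2*pi*T) * ln(r2/r1).
ln(r2/r1) = ln(31.8/2.1) = 2.7175.
Q/(2*pi*T) = 0.221 / (2*pi*0.0391) = 0.221 / 0.2457 = 0.8996.
s1 - s2 = 0.8996 * 2.7175 = 2.4446 m.

2.4446


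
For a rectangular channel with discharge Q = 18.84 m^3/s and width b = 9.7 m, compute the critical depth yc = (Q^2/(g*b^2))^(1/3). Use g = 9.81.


Using yc = (Q^2 / (g * b^2))^(1/3):
Q^2 = 18.84^2 = 354.95.
g * b^2 = 9.81 * 9.7^2 = 9.81 * 94.09 = 923.02.
Q^2 / (g*b^2) = 354.95 / 923.02 = 0.3846.
yc = 0.3846^(1/3) = 0.7272 m.

0.7272


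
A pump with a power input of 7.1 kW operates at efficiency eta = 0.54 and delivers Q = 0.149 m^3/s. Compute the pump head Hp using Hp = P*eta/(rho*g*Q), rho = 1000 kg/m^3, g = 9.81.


Pump head formula: Hp = P * eta / (rho * g * Q).
Numerator: P * eta = 7.1 * 1000 * 0.54 = 3834.0 W.
Denominator: rho * g * Q = 1000 * 9.81 * 0.149 = 1461.69.
Hp = 3834.0 / 1461.69 = 2.62 m.

2.62


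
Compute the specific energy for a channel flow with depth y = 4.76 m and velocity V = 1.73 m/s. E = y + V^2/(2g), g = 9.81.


Specific energy E = y + V^2/(2g).
Velocity head = V^2/(2g) = 1.73^2 / (2*9.81) = 2.9929 / 19.62 = 0.1525 m.
E = 4.76 + 0.1525 = 4.9125 m.

4.9125


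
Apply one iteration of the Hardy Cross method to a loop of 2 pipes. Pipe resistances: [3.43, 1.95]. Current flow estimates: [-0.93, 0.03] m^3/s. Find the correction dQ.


Numerator terms (r*Q*|Q|): 3.43*-0.93*|-0.93| = -2.9666; 1.95*0.03*|0.03| = 0.0018.
Sum of numerator = -2.9649.
Denominator terms (r*|Q|): 3.43*|-0.93| = 3.1899; 1.95*|0.03| = 0.0585.
2 * sum of denominator = 2 * 3.2484 = 6.4968.
dQ = --2.9649 / 6.4968 = 0.4564 m^3/s.

0.4564


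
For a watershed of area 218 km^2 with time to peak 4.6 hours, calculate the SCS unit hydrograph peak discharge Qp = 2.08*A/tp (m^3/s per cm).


SCS formula: Qp = 2.08 * A / tp.
Qp = 2.08 * 218 / 4.6
   = 453.44 / 4.6
   = 98.57 m^3/s per cm.

98.57


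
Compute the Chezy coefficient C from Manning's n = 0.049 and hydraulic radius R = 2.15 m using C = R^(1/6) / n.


The Chezy coefficient relates to Manning's n through C = R^(1/6) / n.
R^(1/6) = 2.15^(1/6) = 1.136073.
C = 1.136073 / 0.049 = 23.19 m^(1/2)/s.

23.19


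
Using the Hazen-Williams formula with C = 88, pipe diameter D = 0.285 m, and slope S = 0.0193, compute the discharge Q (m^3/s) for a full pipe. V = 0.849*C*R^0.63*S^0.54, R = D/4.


For a full circular pipe, R = D/4 = 0.285/4 = 0.0712 m.
V = 0.849 * 88 * 0.0712^0.63 * 0.0193^0.54
  = 0.849 * 88 * 0.189345 * 0.118632
  = 1.6782 m/s.
Pipe area A = pi*D^2/4 = pi*0.285^2/4 = 0.0638 m^2.
Q = A * V = 0.0638 * 1.6782 = 0.1071 m^3/s.

0.1071


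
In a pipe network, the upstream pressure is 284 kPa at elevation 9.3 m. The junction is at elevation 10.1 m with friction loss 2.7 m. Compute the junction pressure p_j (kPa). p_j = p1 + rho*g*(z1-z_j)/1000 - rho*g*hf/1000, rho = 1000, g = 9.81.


Junction pressure: p_j = p1 + rho*g*(z1 - z_j)/1000 - rho*g*hf/1000.
Elevation term = 1000*9.81*(9.3 - 10.1)/1000 = -7.848 kPa.
Friction term = 1000*9.81*2.7/1000 = 26.487 kPa.
p_j = 284 + -7.848 - 26.487 = 249.66 kPa.

249.66


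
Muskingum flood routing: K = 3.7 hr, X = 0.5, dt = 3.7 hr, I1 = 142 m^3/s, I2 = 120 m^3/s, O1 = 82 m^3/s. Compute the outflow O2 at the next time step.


Muskingum coefficients:
denom = 2*K*(1-X) + dt = 2*3.7*(1-0.5) + 3.7 = 7.4.
C0 = (dt - 2*K*X)/denom = (3.7 - 2*3.7*0.5)/7.4 = 0.0.
C1 = (dt + 2*K*X)/denom = (3.7 + 2*3.7*0.5)/7.4 = 1.0.
C2 = (2*K*(1-X) - dt)/denom = 0.0.
O2 = C0*I2 + C1*I1 + C2*O1
   = 0.0*120 + 1.0*142 + 0.0*82
   = 142.0 m^3/s.

142.0


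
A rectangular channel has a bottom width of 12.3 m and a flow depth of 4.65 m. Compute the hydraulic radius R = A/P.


For a rectangular section:
Flow area A = b * y = 12.3 * 4.65 = 57.2 m^2.
Wetted perimeter P = b + 2y = 12.3 + 2*4.65 = 21.6 m.
Hydraulic radius R = A/P = 57.2 / 21.6 = 2.6479 m.

2.6479


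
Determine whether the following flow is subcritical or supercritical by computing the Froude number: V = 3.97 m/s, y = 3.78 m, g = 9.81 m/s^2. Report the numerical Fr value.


The Froude number is defined as Fr = V / sqrt(g*y).
g*y = 9.81 * 3.78 = 37.0818.
sqrt(g*y) = sqrt(37.0818) = 6.0895.
Fr = 3.97 / 6.0895 = 0.6519.
Since Fr < 1, the flow is subcritical.

0.6519


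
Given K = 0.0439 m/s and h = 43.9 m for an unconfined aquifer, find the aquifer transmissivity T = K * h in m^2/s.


Transmissivity is defined as T = K * h.
T = 0.0439 * 43.9
  = 1.9272 m^2/s.

1.9272


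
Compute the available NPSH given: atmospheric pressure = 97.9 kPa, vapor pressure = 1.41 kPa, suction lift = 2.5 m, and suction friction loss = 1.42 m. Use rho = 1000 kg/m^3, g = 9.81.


NPSHa = p_atm/(rho*g) - z_s - hf_s - p_vap/(rho*g).
p_atm/(rho*g) = 97.9*1000 / (1000*9.81) = 9.98 m.
p_vap/(rho*g) = 1.41*1000 / (1000*9.81) = 0.144 m.
NPSHa = 9.98 - 2.5 - 1.42 - 0.144
      = 5.92 m.

5.92


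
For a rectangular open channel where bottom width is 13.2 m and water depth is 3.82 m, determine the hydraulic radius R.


For a rectangular section:
Flow area A = b * y = 13.2 * 3.82 = 50.42 m^2.
Wetted perimeter P = b + 2y = 13.2 + 2*3.82 = 20.84 m.
Hydraulic radius R = A/P = 50.42 / 20.84 = 2.4196 m.

2.4196


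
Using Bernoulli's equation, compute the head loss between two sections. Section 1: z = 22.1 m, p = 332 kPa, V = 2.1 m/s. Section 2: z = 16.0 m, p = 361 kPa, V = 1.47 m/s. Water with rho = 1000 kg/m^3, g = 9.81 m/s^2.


Total head at each section: H = z + p/(rho*g) + V^2/(2g).
H1 = 22.1 + 332*1000/(1000*9.81) + 2.1^2/(2*9.81)
   = 22.1 + 33.843 + 0.2248
   = 56.168 m.
H2 = 16.0 + 361*1000/(1000*9.81) + 1.47^2/(2*9.81)
   = 16.0 + 36.799 + 0.1101
   = 52.909 m.
h_L = H1 - H2 = 56.168 - 52.909 = 3.258 m.

3.258


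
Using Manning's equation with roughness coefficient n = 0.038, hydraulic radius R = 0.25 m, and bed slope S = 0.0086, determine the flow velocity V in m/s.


Manning's equation gives V = (1/n) * R^(2/3) * S^(1/2).
First, compute R^(2/3) = 0.25^(2/3) = 0.3969.
Next, S^(1/2) = 0.0086^(1/2) = 0.092736.
Then 1/n = 1/0.038 = 26.32.
V = 26.32 * 0.3969 * 0.092736 = 0.9685 m/s.

0.9685


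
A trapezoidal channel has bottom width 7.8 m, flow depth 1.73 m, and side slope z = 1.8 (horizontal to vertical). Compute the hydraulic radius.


For a trapezoidal section with side slope z:
A = (b + z*y)*y = (7.8 + 1.8*1.73)*1.73 = 18.881 m^2.
P = b + 2*y*sqrt(1 + z^2) = 7.8 + 2*1.73*sqrt(1 + 1.8^2) = 14.925 m.
R = A/P = 18.881 / 14.925 = 1.2651 m.

1.2651


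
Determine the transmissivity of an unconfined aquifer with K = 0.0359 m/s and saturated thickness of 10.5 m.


Transmissivity is defined as T = K * h.
T = 0.0359 * 10.5
  = 0.377 m^2/s.

0.377


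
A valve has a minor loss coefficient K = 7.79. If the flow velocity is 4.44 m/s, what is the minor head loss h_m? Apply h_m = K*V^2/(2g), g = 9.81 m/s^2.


Minor loss formula: h_m = K * V^2/(2g).
V^2 = 4.44^2 = 19.7136.
V^2/(2g) = 19.7136 / 19.62 = 1.0048 m.
h_m = 7.79 * 1.0048 = 7.8272 m.

7.8272


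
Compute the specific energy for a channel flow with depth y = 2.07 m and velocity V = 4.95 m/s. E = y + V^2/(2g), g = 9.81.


Specific energy E = y + V^2/(2g).
Velocity head = V^2/(2g) = 4.95^2 / (2*9.81) = 24.5025 / 19.62 = 1.2489 m.
E = 2.07 + 1.2489 = 3.3189 m.

3.3189


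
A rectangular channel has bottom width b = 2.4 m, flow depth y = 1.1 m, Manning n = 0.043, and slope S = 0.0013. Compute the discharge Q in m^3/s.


For a rectangular channel, the cross-sectional area A = b * y = 2.4 * 1.1 = 2.64 m^2.
The wetted perimeter P = b + 2y = 2.4 + 2*1.1 = 4.6 m.
Hydraulic radius R = A/P = 2.64/4.6 = 0.5739 m.
Velocity V = (1/n)*R^(2/3)*S^(1/2) = (1/0.043)*0.5739^(2/3)*0.0013^(1/2) = 0.5791 m/s.
Discharge Q = A * V = 2.64 * 0.5791 = 1.529 m^3/s.

1.529


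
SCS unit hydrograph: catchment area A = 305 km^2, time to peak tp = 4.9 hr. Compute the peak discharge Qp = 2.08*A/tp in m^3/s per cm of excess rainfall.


SCS formula: Qp = 2.08 * A / tp.
Qp = 2.08 * 305 / 4.9
   = 634.4 / 4.9
   = 129.47 m^3/s per cm.

129.47


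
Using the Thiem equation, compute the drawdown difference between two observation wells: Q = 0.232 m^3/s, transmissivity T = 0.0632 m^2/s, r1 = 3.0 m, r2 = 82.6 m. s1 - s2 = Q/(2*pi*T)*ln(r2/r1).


Thiem equation: s1 - s2 = Q/(2*pi*T) * ln(r2/r1).
ln(r2/r1) = ln(82.6/3.0) = 3.3154.
Q/(2*pi*T) = 0.232 / (2*pi*0.0632) = 0.232 / 0.3971 = 0.5842.
s1 - s2 = 0.5842 * 3.3154 = 1.937 m.

1.937


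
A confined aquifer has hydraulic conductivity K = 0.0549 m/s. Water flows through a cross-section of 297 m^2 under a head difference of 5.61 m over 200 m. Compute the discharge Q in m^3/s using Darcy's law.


Darcy's law: Q = K * A * i, where i = dh/L.
Hydraulic gradient i = 5.61 / 200 = 0.02805.
Q = 0.0549 * 297 * 0.02805
  = 0.4574 m^3/s.

0.4574


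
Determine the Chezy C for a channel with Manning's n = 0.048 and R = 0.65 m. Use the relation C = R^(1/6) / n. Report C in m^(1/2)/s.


The Chezy coefficient relates to Manning's n through C = R^(1/6) / n.
R^(1/6) = 0.65^(1/6) = 0.93072.
C = 0.93072 / 0.048 = 19.39 m^(1/2)/s.

19.39


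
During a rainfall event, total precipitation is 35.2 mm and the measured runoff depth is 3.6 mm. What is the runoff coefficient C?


The runoff coefficient C = runoff depth / rainfall depth.
C = 3.6 / 35.2
  = 0.1023.

0.1023


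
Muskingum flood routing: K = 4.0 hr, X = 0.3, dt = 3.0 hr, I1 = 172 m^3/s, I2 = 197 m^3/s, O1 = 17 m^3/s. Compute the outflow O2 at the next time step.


Muskingum coefficients:
denom = 2*K*(1-X) + dt = 2*4.0*(1-0.3) + 3.0 = 8.6.
C0 = (dt - 2*K*X)/denom = (3.0 - 2*4.0*0.3)/8.6 = 0.0698.
C1 = (dt + 2*K*X)/denom = (3.0 + 2*4.0*0.3)/8.6 = 0.6279.
C2 = (2*K*(1-X) - dt)/denom = 0.3023.
O2 = C0*I2 + C1*I1 + C2*O1
   = 0.0698*197 + 0.6279*172 + 0.3023*17
   = 126.88 m^3/s.

126.88


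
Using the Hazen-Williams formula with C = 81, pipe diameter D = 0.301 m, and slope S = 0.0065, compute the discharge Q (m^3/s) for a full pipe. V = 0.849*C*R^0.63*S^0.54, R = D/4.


For a full circular pipe, R = D/4 = 0.301/4 = 0.0752 m.
V = 0.849 * 81 * 0.0752^0.63 * 0.0065^0.54
  = 0.849 * 81 * 0.195974 * 0.065913
  = 0.8883 m/s.
Pipe area A = pi*D^2/4 = pi*0.301^2/4 = 0.0712 m^2.
Q = A * V = 0.0712 * 0.8883 = 0.0632 m^3/s.

0.0632


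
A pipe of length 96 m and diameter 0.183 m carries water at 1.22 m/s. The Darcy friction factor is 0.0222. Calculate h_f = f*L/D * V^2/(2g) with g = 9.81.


Darcy-Weisbach equation: h_f = f * (L/D) * V^2/(2g).
f * L/D = 0.0222 * 96/0.183 = 11.6459.
V^2/(2g) = 1.22^2 / (2*9.81) = 1.4884 / 19.62 = 0.0759 m.
h_f = 11.6459 * 0.0759 = 0.883 m.

0.883


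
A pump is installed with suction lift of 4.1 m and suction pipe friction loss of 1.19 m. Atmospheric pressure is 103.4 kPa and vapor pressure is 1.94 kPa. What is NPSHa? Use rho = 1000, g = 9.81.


NPSHa = p_atm/(rho*g) - z_s - hf_s - p_vap/(rho*g).
p_atm/(rho*g) = 103.4*1000 / (1000*9.81) = 10.54 m.
p_vap/(rho*g) = 1.94*1000 / (1000*9.81) = 0.198 m.
NPSHa = 10.54 - 4.1 - 1.19 - 0.198
      = 5.05 m.

5.05


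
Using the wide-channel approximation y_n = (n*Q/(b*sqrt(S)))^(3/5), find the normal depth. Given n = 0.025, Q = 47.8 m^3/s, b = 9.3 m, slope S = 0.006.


We use the wide-channel approximation y_n = (n*Q/(b*sqrt(S)))^(3/5).
sqrt(S) = sqrt(0.006) = 0.07746.
Numerator: n*Q = 0.025 * 47.8 = 1.195.
Denominator: b*sqrt(S) = 9.3 * 0.07746 = 0.720378.
arg = 1.6589.
y_n = 1.6589^(3/5) = 1.3548 m.

1.3548


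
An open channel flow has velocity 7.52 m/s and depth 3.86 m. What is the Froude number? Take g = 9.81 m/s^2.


The Froude number is defined as Fr = V / sqrt(g*y).
g*y = 9.81 * 3.86 = 37.8666.
sqrt(g*y) = sqrt(37.8666) = 6.1536.
Fr = 7.52 / 6.1536 = 1.2221.

1.2221


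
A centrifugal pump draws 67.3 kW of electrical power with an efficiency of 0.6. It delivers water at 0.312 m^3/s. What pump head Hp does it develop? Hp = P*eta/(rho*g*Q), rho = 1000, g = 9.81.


Pump head formula: Hp = P * eta / (rho * g * Q).
Numerator: P * eta = 67.3 * 1000 * 0.6 = 40380.0 W.
Denominator: rho * g * Q = 1000 * 9.81 * 0.312 = 3060.72.
Hp = 40380.0 / 3060.72 = 13.19 m.

13.19


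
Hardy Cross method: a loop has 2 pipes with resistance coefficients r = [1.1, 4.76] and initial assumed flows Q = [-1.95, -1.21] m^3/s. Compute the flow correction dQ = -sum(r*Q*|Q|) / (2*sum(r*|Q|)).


Numerator terms (r*Q*|Q|): 1.1*-1.95*|-1.95| = -4.1827; 4.76*-1.21*|-1.21| = -6.9691.
Sum of numerator = -11.1519.
Denominator terms (r*|Q|): 1.1*|-1.95| = 2.145; 4.76*|-1.21| = 5.7596.
2 * sum of denominator = 2 * 7.9046 = 15.8092.
dQ = --11.1519 / 15.8092 = 0.7054 m^3/s.

0.7054


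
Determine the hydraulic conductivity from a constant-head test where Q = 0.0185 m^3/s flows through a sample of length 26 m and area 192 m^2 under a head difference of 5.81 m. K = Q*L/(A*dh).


From K = Q*L / (A*dh):
Numerator: Q*L = 0.0185 * 26 = 0.481.
Denominator: A*dh = 192 * 5.81 = 1115.52.
K = 0.481 / 1115.52 = 0.000431 m/s.

0.000431


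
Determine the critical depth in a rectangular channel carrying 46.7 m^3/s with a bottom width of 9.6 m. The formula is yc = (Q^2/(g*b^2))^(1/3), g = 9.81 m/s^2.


Using yc = (Q^2 / (g * b^2))^(1/3):
Q^2 = 46.7^2 = 2180.89.
g * b^2 = 9.81 * 9.6^2 = 9.81 * 92.16 = 904.09.
Q^2 / (g*b^2) = 2180.89 / 904.09 = 2.4122.
yc = 2.4122^(1/3) = 1.3411 m.

1.3411


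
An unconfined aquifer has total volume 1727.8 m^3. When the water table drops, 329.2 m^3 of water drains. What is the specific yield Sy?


Specific yield Sy = Volume drained / Total volume.
Sy = 329.2 / 1727.8
   = 0.1905.

0.1905


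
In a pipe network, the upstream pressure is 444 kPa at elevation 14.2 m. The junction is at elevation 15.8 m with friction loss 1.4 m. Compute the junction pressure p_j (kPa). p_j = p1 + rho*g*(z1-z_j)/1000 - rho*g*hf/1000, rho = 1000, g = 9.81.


Junction pressure: p_j = p1 + rho*g*(z1 - z_j)/1000 - rho*g*hf/1000.
Elevation term = 1000*9.81*(14.2 - 15.8)/1000 = -15.696 kPa.
Friction term = 1000*9.81*1.4/1000 = 13.734 kPa.
p_j = 444 + -15.696 - 13.734 = 414.57 kPa.

414.57


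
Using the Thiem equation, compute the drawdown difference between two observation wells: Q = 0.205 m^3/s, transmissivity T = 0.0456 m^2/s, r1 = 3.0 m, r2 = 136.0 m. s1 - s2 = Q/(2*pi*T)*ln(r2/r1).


Thiem equation: s1 - s2 = Q/(2*pi*T) * ln(r2/r1).
ln(r2/r1) = ln(136.0/3.0) = 3.814.
Q/(2*pi*T) = 0.205 / (2*pi*0.0456) = 0.205 / 0.2865 = 0.7155.
s1 - s2 = 0.7155 * 3.814 = 2.7289 m.

2.7289


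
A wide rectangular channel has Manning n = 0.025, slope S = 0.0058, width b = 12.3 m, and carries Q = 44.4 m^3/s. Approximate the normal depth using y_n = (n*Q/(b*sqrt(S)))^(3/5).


We use the wide-channel approximation y_n = (n*Q/(b*sqrt(S)))^(3/5).
sqrt(S) = sqrt(0.0058) = 0.076158.
Numerator: n*Q = 0.025 * 44.4 = 1.11.
Denominator: b*sqrt(S) = 12.3 * 0.076158 = 0.936743.
arg = 1.185.
y_n = 1.185^(3/5) = 1.1072 m.

1.1072


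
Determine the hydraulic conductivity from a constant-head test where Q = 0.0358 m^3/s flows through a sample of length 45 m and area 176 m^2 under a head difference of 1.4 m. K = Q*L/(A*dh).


From K = Q*L / (A*dh):
Numerator: Q*L = 0.0358 * 45 = 1.611.
Denominator: A*dh = 176 * 1.4 = 246.4.
K = 1.611 / 246.4 = 0.006538 m/s.

0.006538


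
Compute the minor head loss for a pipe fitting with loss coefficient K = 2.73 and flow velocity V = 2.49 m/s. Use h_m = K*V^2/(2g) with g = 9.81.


Minor loss formula: h_m = K * V^2/(2g).
V^2 = 2.49^2 = 6.2001.
V^2/(2g) = 6.2001 / 19.62 = 0.316 m.
h_m = 2.73 * 0.316 = 0.8627 m.

0.8627


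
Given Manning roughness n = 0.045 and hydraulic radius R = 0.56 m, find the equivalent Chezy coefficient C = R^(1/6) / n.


The Chezy coefficient relates to Manning's n through C = R^(1/6) / n.
R^(1/6) = 0.56^(1/6) = 0.907886.
C = 0.907886 / 0.045 = 20.18 m^(1/2)/s.

20.18


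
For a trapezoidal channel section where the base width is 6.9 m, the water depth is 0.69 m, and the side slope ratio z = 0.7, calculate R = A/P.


For a trapezoidal section with side slope z:
A = (b + z*y)*y = (6.9 + 0.7*0.69)*0.69 = 5.094 m^2.
P = b + 2*y*sqrt(1 + z^2) = 6.9 + 2*0.69*sqrt(1 + 0.7^2) = 8.585 m.
R = A/P = 5.094 / 8.585 = 0.5934 m.

0.5934


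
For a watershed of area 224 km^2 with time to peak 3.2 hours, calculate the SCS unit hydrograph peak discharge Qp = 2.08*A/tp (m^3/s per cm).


SCS formula: Qp = 2.08 * A / tp.
Qp = 2.08 * 224 / 3.2
   = 465.92 / 3.2
   = 145.6 m^3/s per cm.

145.6


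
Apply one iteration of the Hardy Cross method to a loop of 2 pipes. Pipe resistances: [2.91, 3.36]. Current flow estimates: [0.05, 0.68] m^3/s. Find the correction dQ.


Numerator terms (r*Q*|Q|): 2.91*0.05*|0.05| = 0.0073; 3.36*0.68*|0.68| = 1.5537.
Sum of numerator = 1.5609.
Denominator terms (r*|Q|): 2.91*|0.05| = 0.1455; 3.36*|0.68| = 2.2848.
2 * sum of denominator = 2 * 2.4303 = 4.8606.
dQ = -1.5609 / 4.8606 = -0.3211 m^3/s.

-0.3211


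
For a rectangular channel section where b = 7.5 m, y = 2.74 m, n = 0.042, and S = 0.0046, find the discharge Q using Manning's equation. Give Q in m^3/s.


For a rectangular channel, the cross-sectional area A = b * y = 7.5 * 2.74 = 20.55 m^2.
The wetted perimeter P = b + 2y = 7.5 + 2*2.74 = 12.98 m.
Hydraulic radius R = A/P = 20.55/12.98 = 1.5832 m.
Velocity V = (1/n)*R^(2/3)*S^(1/2) = (1/0.042)*1.5832^(2/3)*0.0046^(1/2) = 2.1936 m/s.
Discharge Q = A * V = 20.55 * 2.1936 = 45.078 m^3/s.

45.078


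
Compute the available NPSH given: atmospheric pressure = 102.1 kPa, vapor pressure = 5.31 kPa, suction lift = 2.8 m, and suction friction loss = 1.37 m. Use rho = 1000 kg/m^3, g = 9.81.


NPSHa = p_atm/(rho*g) - z_s - hf_s - p_vap/(rho*g).
p_atm/(rho*g) = 102.1*1000 / (1000*9.81) = 10.408 m.
p_vap/(rho*g) = 5.31*1000 / (1000*9.81) = 0.541 m.
NPSHa = 10.408 - 2.8 - 1.37 - 0.541
      = 5.7 m.

5.7


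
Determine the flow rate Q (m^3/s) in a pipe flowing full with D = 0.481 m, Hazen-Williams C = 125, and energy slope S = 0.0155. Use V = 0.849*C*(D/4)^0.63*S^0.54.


For a full circular pipe, R = D/4 = 0.481/4 = 0.1202 m.
V = 0.849 * 125 * 0.1202^0.63 * 0.0155^0.54
  = 0.849 * 125 * 0.263302 * 0.105385
  = 2.9448 m/s.
Pipe area A = pi*D^2/4 = pi*0.481^2/4 = 0.1817 m^2.
Q = A * V = 0.1817 * 2.9448 = 0.5351 m^3/s.

0.5351


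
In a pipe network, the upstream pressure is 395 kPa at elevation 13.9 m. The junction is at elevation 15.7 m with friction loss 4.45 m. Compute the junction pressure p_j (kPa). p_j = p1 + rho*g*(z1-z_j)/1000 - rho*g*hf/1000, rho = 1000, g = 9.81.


Junction pressure: p_j = p1 + rho*g*(z1 - z_j)/1000 - rho*g*hf/1000.
Elevation term = 1000*9.81*(13.9 - 15.7)/1000 = -17.658 kPa.
Friction term = 1000*9.81*4.45/1000 = 43.654 kPa.
p_j = 395 + -17.658 - 43.654 = 333.69 kPa.

333.69


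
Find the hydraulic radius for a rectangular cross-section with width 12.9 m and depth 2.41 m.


For a rectangular section:
Flow area A = b * y = 12.9 * 2.41 = 31.09 m^2.
Wetted perimeter P = b + 2y = 12.9 + 2*2.41 = 17.72 m.
Hydraulic radius R = A/P = 31.09 / 17.72 = 1.7545 m.

1.7545


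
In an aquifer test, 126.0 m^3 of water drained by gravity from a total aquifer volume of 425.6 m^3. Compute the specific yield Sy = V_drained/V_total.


Specific yield Sy = Volume drained / Total volume.
Sy = 126.0 / 425.6
   = 0.2961.

0.2961


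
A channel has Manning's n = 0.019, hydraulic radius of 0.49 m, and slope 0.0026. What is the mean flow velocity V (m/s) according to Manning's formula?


Manning's equation gives V = (1/n) * R^(2/3) * S^(1/2).
First, compute R^(2/3) = 0.49^(2/3) = 0.6215.
Next, S^(1/2) = 0.0026^(1/2) = 0.05099.
Then 1/n = 1/0.019 = 52.63.
V = 52.63 * 0.6215 * 0.05099 = 1.668 m/s.

1.668


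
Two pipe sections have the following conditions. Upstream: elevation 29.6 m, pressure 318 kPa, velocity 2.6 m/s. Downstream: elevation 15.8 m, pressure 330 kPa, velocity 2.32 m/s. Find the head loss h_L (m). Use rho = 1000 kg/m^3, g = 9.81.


Total head at each section: H = z + p/(rho*g) + V^2/(2g).
H1 = 29.6 + 318*1000/(1000*9.81) + 2.6^2/(2*9.81)
   = 29.6 + 32.416 + 0.3445
   = 62.36 m.
H2 = 15.8 + 330*1000/(1000*9.81) + 2.32^2/(2*9.81)
   = 15.8 + 33.639 + 0.2743
   = 49.713 m.
h_L = H1 - H2 = 62.36 - 49.713 = 12.647 m.

12.647


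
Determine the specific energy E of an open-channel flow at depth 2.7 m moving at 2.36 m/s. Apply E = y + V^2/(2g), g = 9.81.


Specific energy E = y + V^2/(2g).
Velocity head = V^2/(2g) = 2.36^2 / (2*9.81) = 5.5696 / 19.62 = 0.2839 m.
E = 2.7 + 0.2839 = 2.9839 m.

2.9839


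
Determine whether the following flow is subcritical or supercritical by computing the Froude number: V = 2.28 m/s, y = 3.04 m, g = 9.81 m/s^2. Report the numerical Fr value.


The Froude number is defined as Fr = V / sqrt(g*y).
g*y = 9.81 * 3.04 = 29.8224.
sqrt(g*y) = sqrt(29.8224) = 5.461.
Fr = 2.28 / 5.461 = 0.4175.
Since Fr < 1, the flow is subcritical.

0.4175


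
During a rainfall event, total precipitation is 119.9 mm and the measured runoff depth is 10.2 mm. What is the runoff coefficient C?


The runoff coefficient C = runoff depth / rainfall depth.
C = 10.2 / 119.9
  = 0.0851.

0.0851


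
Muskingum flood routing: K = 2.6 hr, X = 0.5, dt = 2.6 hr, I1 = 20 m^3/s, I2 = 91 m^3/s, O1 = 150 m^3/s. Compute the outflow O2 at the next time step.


Muskingum coefficients:
denom = 2*K*(1-X) + dt = 2*2.6*(1-0.5) + 2.6 = 5.2.
C0 = (dt - 2*K*X)/denom = (2.6 - 2*2.6*0.5)/5.2 = 0.0.
C1 = (dt + 2*K*X)/denom = (2.6 + 2*2.6*0.5)/5.2 = 1.0.
C2 = (2*K*(1-X) - dt)/denom = 0.0.
O2 = C0*I2 + C1*I1 + C2*O1
   = 0.0*91 + 1.0*20 + 0.0*150
   = 20.0 m^3/s.

20.0


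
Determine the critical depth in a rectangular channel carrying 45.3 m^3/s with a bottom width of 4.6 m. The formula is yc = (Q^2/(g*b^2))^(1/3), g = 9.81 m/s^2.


Using yc = (Q^2 / (g * b^2))^(1/3):
Q^2 = 45.3^2 = 2052.09.
g * b^2 = 9.81 * 4.6^2 = 9.81 * 21.16 = 207.58.
Q^2 / (g*b^2) = 2052.09 / 207.58 = 9.8858.
yc = 9.8858^(1/3) = 2.1462 m.

2.1462


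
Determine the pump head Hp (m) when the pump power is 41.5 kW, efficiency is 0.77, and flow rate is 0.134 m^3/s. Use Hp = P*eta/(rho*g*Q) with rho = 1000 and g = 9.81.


Pump head formula: Hp = P * eta / (rho * g * Q).
Numerator: P * eta = 41.5 * 1000 * 0.77 = 31955.0 W.
Denominator: rho * g * Q = 1000 * 9.81 * 0.134 = 1314.54.
Hp = 31955.0 / 1314.54 = 24.31 m.

24.31


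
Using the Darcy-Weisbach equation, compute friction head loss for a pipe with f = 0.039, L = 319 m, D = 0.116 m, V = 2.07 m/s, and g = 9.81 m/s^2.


Darcy-Weisbach equation: h_f = f * (L/D) * V^2/(2g).
f * L/D = 0.039 * 319/0.116 = 107.25.
V^2/(2g) = 2.07^2 / (2*9.81) = 4.2849 / 19.62 = 0.2184 m.
h_f = 107.25 * 0.2184 = 23.423 m.

23.423


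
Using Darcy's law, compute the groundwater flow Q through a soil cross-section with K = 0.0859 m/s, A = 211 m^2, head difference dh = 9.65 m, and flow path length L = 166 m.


Darcy's law: Q = K * A * i, where i = dh/L.
Hydraulic gradient i = 9.65 / 166 = 0.058133.
Q = 0.0859 * 211 * 0.058133
  = 1.0536 m^3/s.

1.0536


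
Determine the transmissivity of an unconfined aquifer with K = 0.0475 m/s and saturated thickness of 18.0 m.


Transmissivity is defined as T = K * h.
T = 0.0475 * 18.0
  = 0.855 m^2/s.

0.855


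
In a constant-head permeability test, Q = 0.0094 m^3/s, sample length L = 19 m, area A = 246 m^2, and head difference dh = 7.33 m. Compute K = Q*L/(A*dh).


From K = Q*L / (A*dh):
Numerator: Q*L = 0.0094 * 19 = 0.1786.
Denominator: A*dh = 246 * 7.33 = 1803.18.
K = 0.1786 / 1803.18 = 9.9e-05 m/s.

9.9e-05


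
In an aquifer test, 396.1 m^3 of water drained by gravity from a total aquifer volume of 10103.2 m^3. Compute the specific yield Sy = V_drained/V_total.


Specific yield Sy = Volume drained / Total volume.
Sy = 396.1 / 10103.2
   = 0.0392.

0.0392


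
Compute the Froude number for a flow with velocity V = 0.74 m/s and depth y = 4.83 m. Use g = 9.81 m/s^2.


The Froude number is defined as Fr = V / sqrt(g*y).
g*y = 9.81 * 4.83 = 47.3823.
sqrt(g*y) = sqrt(47.3823) = 6.8835.
Fr = 0.74 / 6.8835 = 0.1075.

0.1075


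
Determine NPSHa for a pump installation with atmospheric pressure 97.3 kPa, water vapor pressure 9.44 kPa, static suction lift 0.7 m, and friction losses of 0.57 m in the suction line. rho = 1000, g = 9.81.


NPSHa = p_atm/(rho*g) - z_s - hf_s - p_vap/(rho*g).
p_atm/(rho*g) = 97.3*1000 / (1000*9.81) = 9.918 m.
p_vap/(rho*g) = 9.44*1000 / (1000*9.81) = 0.962 m.
NPSHa = 9.918 - 0.7 - 0.57 - 0.962
      = 7.69 m.

7.69
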